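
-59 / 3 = -19.67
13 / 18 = 0.72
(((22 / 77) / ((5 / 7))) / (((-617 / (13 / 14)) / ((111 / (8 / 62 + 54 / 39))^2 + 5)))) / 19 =-3719674751 / 21810641500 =-0.17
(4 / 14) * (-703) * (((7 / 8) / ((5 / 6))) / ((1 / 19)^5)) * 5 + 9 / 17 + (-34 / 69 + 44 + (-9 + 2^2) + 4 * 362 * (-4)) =-6125528340295 / 2346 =-2611052148.46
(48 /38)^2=576 /361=1.60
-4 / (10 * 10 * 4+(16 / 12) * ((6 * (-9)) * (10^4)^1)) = 1 / 179900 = 0.00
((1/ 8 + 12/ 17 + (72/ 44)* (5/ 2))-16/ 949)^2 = 48491042529601/ 2015559447616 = 24.06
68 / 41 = 1.66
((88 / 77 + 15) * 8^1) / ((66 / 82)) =37064 / 231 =160.45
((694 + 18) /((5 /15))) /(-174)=-356 /29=-12.28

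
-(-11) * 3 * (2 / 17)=66 / 17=3.88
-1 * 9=-9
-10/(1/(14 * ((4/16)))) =-35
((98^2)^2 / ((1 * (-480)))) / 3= -5764801 / 90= -64053.34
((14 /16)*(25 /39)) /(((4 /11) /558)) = 179025 /208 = 860.70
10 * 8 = 80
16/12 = 4/3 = 1.33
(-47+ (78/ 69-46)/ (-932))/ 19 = -251615/ 101821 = -2.47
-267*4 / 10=-534 / 5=-106.80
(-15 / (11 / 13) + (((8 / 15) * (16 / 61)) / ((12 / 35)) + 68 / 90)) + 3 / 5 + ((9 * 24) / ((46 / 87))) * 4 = 1123762328 / 694485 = 1618.12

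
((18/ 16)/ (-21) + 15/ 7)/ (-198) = -13/ 1232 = -0.01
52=52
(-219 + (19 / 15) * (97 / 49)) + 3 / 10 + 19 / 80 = -2539631 / 11760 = -215.96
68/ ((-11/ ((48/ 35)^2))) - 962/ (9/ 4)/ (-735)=-574072/ 51975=-11.05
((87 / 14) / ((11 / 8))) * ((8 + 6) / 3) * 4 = 928 / 11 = 84.36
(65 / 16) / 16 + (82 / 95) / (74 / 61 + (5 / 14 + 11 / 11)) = 0.59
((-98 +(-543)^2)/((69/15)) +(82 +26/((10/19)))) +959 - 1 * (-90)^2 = 6562671/115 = 57066.70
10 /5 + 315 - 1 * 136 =181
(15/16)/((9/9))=15/16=0.94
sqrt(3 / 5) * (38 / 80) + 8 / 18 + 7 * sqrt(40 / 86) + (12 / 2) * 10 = 19 * sqrt(15) / 200 + 14 * sqrt(215) / 43 + 544 / 9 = 65.59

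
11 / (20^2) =11 / 400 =0.03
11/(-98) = -11/98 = -0.11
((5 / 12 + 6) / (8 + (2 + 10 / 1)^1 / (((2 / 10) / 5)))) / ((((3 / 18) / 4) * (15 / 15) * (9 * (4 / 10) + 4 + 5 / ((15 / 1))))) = 15 / 238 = 0.06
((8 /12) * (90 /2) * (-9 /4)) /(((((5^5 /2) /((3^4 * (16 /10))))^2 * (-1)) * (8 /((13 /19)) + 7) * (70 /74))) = 44883072 /1708984375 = 0.03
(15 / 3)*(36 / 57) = 60 / 19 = 3.16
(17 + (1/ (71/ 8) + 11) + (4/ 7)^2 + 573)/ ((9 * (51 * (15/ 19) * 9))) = 13251911/ 71858745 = 0.18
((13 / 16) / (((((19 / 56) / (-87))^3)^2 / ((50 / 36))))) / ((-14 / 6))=-6467817627965946470400 / 47045881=-137478935253990.60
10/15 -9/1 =-25/3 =-8.33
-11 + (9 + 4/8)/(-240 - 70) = -6839/620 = -11.03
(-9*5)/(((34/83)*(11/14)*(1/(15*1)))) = -392175/187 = -2097.19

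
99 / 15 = 33 / 5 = 6.60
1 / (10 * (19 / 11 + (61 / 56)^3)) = 965888 / 29167475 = 0.03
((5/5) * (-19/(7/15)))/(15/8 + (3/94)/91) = -464360/21389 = -21.71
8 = 8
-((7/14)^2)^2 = -1/16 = -0.06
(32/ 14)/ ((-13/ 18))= -288/ 91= -3.16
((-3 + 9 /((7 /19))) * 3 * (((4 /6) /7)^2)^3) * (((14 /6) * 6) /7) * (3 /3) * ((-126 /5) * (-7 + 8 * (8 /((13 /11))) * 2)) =-1123840 /4588311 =-0.24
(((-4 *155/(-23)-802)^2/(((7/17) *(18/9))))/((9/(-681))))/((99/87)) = -1975641206302/40733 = -48502226.85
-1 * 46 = -46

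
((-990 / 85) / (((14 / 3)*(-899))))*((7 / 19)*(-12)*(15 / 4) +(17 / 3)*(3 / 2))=-91179 / 4065278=-0.02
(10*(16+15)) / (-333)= -310 / 333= -0.93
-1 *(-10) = 10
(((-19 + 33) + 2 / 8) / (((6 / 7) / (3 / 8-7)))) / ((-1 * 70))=1007 / 640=1.57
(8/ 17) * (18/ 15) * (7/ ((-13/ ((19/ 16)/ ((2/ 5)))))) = -399/ 442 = -0.90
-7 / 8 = -0.88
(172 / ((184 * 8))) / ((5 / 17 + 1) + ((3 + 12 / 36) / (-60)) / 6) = 19737 / 217028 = 0.09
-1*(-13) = 13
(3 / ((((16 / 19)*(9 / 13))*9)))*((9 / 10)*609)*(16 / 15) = 334.27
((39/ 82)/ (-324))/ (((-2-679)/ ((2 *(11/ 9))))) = 143/ 27139212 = 0.00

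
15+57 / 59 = 942 / 59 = 15.97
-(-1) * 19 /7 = 19 /7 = 2.71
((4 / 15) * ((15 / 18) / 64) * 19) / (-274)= -19 / 78912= -0.00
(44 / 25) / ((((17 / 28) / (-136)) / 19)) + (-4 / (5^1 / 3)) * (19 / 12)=-187359 / 25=-7494.36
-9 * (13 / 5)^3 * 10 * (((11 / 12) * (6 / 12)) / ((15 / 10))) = -24167 / 50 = -483.34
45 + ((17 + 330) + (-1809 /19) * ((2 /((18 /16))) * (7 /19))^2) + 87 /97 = 702686591 /1995969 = 352.05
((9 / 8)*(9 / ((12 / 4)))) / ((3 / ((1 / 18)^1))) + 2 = 33 / 16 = 2.06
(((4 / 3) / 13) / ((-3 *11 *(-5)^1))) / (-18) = -2 / 57915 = -0.00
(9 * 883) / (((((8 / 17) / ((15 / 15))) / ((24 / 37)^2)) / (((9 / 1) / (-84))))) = -7295346 / 9583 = -761.28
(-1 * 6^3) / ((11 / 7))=-1512 / 11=-137.45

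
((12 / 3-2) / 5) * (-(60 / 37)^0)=-2 / 5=-0.40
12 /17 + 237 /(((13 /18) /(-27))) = -1957938 /221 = -8859.45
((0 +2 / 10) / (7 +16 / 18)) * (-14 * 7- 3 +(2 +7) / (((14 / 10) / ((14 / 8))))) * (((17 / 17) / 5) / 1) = -0.46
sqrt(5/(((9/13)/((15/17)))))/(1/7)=35 * sqrt(663)/51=17.67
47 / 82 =0.57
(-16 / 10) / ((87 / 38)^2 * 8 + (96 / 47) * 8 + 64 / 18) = -0.03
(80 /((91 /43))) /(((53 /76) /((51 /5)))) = 2666688 /4823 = 552.91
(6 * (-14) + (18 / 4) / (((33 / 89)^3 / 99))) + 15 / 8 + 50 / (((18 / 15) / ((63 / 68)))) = 143097477 / 16456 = 8695.76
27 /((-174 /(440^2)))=-871200 /29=-30041.38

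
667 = 667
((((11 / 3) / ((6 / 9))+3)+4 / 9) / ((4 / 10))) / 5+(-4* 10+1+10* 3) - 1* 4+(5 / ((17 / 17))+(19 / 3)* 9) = 1925 / 36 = 53.47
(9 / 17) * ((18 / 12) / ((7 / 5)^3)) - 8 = -89921 / 11662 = -7.71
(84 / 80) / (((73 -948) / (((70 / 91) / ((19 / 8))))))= -12 / 30875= -0.00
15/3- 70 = -65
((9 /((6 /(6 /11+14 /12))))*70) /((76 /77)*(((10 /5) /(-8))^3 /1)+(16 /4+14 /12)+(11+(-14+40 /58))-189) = -0.97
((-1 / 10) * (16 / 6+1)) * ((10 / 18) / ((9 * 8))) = -11 / 3888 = -0.00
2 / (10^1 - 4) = 1 / 3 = 0.33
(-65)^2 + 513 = 4738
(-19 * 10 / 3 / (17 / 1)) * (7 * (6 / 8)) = -665 / 34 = -19.56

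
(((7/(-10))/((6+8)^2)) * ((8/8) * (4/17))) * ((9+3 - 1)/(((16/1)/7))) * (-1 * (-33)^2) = 11979/2720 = 4.40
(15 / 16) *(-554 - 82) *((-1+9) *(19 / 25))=-18126 / 5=-3625.20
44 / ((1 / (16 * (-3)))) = -2112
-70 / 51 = -1.37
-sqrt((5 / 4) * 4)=-sqrt(5)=-2.24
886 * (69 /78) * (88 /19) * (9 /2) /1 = 4034844 /247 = 16335.40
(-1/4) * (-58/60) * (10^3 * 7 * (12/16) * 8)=10150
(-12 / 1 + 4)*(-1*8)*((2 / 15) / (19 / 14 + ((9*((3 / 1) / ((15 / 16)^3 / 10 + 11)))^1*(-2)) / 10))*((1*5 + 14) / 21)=441587968 / 49753701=8.88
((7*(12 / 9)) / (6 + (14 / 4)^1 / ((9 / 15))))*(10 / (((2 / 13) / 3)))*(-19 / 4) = -51870 / 71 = -730.56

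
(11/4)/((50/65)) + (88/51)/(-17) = 120461/34680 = 3.47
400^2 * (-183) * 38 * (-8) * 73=649781760000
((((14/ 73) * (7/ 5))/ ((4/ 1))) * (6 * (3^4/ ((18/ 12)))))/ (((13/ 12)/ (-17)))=-1619352/ 4745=-341.28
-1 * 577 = -577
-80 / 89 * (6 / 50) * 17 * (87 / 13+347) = -3751968 / 5785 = -648.57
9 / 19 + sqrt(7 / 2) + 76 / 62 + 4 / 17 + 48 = sqrt(14) / 2 + 499997 / 10013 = 51.81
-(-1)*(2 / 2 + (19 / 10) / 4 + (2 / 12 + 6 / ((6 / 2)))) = 3.64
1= 1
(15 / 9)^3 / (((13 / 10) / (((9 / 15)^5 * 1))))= 18 / 65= 0.28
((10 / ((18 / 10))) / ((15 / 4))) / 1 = 1.48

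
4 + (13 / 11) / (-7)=295 / 77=3.83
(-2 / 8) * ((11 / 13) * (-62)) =341 / 26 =13.12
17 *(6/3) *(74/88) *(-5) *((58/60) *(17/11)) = -310097/1452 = -213.57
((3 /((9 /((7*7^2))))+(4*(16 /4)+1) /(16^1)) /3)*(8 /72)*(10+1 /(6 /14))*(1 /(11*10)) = 204943 /427680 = 0.48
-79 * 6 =-474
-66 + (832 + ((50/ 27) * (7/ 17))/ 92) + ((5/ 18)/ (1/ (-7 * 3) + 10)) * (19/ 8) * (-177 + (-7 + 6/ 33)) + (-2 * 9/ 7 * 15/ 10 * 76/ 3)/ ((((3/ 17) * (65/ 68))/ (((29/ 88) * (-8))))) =10605979217507/ 4649725080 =2280.99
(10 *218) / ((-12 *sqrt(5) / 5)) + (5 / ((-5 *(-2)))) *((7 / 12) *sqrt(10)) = -545 *sqrt(5) / 3 + 7 *sqrt(10) / 24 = -405.30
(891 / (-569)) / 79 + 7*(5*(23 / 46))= 1571503 / 89902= 17.48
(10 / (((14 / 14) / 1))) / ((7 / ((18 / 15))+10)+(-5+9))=60 / 119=0.50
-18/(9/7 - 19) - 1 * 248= -246.98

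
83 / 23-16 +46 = 773 / 23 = 33.61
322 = 322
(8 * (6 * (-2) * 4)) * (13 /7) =-713.14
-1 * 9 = -9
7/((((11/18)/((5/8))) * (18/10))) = 175/44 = 3.98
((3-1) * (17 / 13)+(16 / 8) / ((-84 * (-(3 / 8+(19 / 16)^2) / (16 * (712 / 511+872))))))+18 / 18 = 4037629615 / 21250957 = 190.00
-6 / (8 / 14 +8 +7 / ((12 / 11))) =-504 / 1259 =-0.40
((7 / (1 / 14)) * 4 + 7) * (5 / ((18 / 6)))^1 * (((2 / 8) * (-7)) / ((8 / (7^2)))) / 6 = -228095 / 192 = -1187.99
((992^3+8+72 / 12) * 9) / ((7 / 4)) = 35142894072 / 7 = 5020413438.86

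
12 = 12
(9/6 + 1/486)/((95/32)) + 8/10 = 30148/23085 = 1.31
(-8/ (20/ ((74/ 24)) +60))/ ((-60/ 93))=1147/ 6150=0.19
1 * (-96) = -96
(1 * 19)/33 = 19/33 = 0.58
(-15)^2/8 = 225/8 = 28.12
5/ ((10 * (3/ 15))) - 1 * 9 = -13/ 2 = -6.50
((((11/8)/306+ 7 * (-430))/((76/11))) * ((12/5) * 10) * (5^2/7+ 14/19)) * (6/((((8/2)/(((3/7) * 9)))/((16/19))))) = -1253973422889/5713547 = -219473.72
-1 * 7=-7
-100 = -100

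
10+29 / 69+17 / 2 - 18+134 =134.92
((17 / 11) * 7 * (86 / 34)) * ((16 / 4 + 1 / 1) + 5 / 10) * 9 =2709 / 2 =1354.50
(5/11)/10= 0.05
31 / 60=0.52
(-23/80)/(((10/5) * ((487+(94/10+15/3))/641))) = -641/3488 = -0.18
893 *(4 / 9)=3572 / 9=396.89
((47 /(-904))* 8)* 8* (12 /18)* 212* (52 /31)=-8290048 /10509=-788.85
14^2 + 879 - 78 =997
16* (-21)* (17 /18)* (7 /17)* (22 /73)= -8624 /219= -39.38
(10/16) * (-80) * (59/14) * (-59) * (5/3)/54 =435125/1134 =383.71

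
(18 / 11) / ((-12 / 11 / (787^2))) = -1858107 / 2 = -929053.50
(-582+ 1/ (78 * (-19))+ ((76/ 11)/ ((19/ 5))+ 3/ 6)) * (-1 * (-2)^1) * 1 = -9449984/ 8151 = -1159.36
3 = 3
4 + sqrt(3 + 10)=sqrt(13) + 4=7.61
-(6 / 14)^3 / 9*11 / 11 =-3 / 343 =-0.01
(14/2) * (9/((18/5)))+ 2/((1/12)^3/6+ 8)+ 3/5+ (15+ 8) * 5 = 22121431/165890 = 133.35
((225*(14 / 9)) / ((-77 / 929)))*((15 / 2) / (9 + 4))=-348375 / 143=-2436.19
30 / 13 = 2.31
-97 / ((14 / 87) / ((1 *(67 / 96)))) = -188471 / 448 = -420.69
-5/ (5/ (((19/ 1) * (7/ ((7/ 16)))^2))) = -4864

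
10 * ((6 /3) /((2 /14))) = 140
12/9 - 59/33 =-5/11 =-0.45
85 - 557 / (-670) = 57507 / 670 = 85.83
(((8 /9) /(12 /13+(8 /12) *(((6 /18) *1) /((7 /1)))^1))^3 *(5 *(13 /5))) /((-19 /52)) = -32602495744 /1135752949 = -28.71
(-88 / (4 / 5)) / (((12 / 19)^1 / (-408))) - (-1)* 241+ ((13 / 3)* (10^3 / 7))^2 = 200443741 / 441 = 454520.95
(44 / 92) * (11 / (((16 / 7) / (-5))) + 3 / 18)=-12617 / 1104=-11.43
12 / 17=0.71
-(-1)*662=662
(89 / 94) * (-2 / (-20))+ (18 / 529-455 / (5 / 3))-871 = -568801439 / 497260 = -1143.87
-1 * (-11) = 11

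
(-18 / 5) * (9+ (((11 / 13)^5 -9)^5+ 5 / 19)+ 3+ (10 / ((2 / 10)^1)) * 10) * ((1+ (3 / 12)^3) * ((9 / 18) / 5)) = 11008084321965526735924693537310475 / 660045736775234543530259958976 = 16677.76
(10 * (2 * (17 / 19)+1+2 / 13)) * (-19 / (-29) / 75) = 1454 / 5655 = 0.26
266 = 266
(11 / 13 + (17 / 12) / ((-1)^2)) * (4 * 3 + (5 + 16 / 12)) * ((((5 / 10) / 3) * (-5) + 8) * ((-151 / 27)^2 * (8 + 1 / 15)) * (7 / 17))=3224579963143 / 104398632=30887.19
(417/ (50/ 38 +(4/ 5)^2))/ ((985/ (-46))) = -9.96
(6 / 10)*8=24 / 5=4.80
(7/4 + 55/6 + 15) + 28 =647/12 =53.92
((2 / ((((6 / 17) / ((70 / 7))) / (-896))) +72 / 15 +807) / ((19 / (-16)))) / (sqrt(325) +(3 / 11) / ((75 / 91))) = -1154111420 / 26932329 +226700457500*sqrt(13) / 350120277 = 2291.72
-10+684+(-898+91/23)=-5061/23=-220.04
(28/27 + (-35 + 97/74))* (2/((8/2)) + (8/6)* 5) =-2805277/11988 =-234.01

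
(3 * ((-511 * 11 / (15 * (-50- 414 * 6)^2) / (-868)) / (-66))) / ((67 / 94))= -3431 / 800204460720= -0.00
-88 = -88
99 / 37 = 2.68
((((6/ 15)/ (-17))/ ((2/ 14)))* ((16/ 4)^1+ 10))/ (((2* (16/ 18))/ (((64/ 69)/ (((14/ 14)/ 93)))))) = -218736/ 1955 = -111.89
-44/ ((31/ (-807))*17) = 35508/ 527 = 67.38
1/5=0.20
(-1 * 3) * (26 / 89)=-78 / 89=-0.88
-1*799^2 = -638401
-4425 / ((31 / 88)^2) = -34267200 / 961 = -35657.86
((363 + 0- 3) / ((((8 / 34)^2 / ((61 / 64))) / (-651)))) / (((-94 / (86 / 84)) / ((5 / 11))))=5287377825 / 264704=19974.68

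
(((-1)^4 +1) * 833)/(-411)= -1666/411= -4.05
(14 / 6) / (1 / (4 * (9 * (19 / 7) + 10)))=964 / 3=321.33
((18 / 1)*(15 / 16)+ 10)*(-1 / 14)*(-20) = 1075 / 28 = 38.39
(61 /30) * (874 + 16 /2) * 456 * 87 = 355738824 /5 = 71147764.80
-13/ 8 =-1.62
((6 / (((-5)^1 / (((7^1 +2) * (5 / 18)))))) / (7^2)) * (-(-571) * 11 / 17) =-18843 / 833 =-22.62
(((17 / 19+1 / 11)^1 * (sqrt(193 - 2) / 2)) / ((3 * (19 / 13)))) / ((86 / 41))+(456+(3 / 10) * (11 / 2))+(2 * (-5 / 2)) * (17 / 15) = 54899 * sqrt(191) / 1024518+27119 / 60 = 452.72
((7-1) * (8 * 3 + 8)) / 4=48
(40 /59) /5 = 8 /59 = 0.14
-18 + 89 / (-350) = -6389 / 350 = -18.25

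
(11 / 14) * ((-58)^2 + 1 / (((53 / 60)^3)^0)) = 37015 / 14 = 2643.93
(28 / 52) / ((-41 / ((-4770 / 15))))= 4.18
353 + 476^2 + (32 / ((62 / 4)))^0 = 226930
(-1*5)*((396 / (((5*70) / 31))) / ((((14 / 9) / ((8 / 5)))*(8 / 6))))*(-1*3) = 497178 / 1225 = 405.86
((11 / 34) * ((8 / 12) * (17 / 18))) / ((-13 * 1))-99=-69509 / 702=-99.02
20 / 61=0.33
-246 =-246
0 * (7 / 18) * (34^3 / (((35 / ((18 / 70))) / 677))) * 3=0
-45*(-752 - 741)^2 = -100307205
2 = 2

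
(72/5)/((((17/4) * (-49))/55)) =-3168/833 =-3.80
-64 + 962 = 898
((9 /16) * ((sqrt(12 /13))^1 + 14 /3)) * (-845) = -17745 /8 - 585 * sqrt(39) /8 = -2674.79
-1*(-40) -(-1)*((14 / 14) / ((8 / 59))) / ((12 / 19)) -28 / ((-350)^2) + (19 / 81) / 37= 21685234721 / 419580000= 51.68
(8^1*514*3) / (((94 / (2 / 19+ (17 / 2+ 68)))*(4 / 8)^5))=287280768 / 893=321702.99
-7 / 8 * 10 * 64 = -560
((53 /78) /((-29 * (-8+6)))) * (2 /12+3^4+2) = 26447 /27144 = 0.97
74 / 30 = 37 / 15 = 2.47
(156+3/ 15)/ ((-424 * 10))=-781/ 21200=-0.04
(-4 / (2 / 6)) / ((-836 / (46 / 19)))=138 / 3971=0.03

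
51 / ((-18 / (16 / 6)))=-68 / 9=-7.56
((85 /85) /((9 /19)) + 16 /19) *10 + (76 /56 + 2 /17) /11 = 13280921 /447678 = 29.67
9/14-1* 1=-5/14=-0.36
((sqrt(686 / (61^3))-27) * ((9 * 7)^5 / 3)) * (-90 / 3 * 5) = 1339789333050-347352790050 * sqrt(854) / 3721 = 1337061360116.91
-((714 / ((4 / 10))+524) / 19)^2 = -5331481 / 361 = -14768.65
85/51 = 5/3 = 1.67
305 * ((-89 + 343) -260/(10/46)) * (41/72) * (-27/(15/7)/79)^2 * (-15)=1558455633/24964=62428.12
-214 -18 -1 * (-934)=702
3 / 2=1.50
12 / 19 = 0.63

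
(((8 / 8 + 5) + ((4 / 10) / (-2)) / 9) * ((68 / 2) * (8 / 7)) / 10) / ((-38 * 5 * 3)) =-18292 / 448875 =-0.04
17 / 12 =1.42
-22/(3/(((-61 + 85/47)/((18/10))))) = 306020/1269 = 241.15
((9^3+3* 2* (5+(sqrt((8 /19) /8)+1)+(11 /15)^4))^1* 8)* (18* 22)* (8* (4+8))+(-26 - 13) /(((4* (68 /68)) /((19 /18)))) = 1824768* sqrt(19) /19+3497784624377 /15000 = 233604272.11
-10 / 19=-0.53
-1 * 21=-21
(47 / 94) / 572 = 1 / 1144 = 0.00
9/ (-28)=-9/ 28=-0.32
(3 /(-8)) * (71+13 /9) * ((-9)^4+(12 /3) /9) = -9625639 /54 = -178252.57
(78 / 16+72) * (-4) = -615 / 2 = -307.50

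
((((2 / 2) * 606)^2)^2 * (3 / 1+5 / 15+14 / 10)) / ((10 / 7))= 11171092168152 / 25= 446843686726.08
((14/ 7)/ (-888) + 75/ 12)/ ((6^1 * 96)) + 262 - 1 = 33375979/ 127872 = 261.01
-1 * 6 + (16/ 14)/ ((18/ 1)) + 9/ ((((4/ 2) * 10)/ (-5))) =-2063/ 252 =-8.19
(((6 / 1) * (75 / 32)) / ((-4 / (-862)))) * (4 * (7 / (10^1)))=135765 / 16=8485.31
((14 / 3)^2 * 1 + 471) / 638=4435 / 5742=0.77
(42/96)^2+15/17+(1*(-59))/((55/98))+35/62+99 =-33309079/7420160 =-4.49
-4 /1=-4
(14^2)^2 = 38416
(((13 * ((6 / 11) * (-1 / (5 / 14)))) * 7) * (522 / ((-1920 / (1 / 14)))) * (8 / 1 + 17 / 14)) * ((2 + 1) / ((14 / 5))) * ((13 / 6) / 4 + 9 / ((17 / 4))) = 13568607 / 191488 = 70.86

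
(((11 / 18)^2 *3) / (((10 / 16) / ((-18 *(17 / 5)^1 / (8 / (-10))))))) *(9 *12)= 74052 / 5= 14810.40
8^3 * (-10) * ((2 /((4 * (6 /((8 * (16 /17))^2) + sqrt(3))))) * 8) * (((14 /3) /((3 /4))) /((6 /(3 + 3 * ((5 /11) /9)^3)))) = 1317459576781537280 /583852883417991 -37344736515551395840 * sqrt(3) /1751558650253973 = -34672.32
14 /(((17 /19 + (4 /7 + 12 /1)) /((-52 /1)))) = -96824 /1791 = -54.06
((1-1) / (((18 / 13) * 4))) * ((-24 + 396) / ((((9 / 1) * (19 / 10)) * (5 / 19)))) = 0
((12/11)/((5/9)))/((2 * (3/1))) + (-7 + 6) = -37/55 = -0.67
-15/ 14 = -1.07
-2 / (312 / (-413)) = 413 / 156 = 2.65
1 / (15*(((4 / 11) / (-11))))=-121 / 60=-2.02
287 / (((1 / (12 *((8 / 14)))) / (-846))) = -1664928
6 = 6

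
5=5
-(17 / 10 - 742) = 7403 / 10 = 740.30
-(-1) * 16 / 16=1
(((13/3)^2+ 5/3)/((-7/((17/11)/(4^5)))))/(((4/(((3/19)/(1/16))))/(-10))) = 1955/70224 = 0.03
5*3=15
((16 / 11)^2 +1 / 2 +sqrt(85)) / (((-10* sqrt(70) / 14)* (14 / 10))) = sqrt(70)* (-242* sqrt(85) -633) / 16940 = -1.41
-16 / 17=-0.94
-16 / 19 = -0.84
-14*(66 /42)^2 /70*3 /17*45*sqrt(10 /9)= -1089*sqrt(10) /833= -4.13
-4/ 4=-1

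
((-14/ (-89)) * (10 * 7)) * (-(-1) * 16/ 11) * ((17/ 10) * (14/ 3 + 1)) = 453152/ 2937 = 154.29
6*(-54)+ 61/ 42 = -13547/ 42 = -322.55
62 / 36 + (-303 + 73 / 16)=-42727 / 144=-296.72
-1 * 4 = -4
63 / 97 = 0.65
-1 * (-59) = 59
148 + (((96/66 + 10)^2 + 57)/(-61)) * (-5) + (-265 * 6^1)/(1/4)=-45736907/7381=-6196.57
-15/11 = -1.36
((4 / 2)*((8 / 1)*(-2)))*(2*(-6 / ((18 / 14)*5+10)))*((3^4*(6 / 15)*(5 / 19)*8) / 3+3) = 1314432 / 2185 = 601.57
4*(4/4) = 4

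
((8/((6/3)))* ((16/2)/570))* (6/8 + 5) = 92/285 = 0.32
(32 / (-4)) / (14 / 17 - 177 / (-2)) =-272 / 3037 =-0.09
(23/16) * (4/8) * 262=3013/16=188.31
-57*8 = -456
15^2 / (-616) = -225 / 616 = -0.37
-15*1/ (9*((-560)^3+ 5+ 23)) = 5/ 526847916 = 0.00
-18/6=-3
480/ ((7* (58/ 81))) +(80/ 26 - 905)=-2127455/ 2639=-806.16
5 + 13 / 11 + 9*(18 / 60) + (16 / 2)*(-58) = -50063 / 110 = -455.12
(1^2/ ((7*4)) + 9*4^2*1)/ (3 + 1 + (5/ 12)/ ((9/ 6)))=36297/ 1078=33.67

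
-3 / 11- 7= -80 / 11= -7.27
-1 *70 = -70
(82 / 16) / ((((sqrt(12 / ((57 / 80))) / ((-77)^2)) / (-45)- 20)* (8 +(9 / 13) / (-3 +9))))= -720889563569175 / 22830423701764496 +28441413* sqrt(95) / 11415211850882248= -0.03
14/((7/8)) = 16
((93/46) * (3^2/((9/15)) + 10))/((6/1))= 775/92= 8.42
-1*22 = -22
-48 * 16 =-768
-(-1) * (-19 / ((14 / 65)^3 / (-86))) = 224368625 / 1372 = 163533.98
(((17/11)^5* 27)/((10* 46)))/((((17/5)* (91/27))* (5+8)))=60886809/17528146636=0.00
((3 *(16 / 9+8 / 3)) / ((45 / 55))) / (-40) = -11 / 27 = -0.41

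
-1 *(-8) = 8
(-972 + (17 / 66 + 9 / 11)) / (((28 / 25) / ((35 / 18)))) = -8010125 / 4752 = -1685.63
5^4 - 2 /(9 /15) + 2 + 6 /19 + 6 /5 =178177 /285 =625.18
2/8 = 1/4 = 0.25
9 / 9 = 1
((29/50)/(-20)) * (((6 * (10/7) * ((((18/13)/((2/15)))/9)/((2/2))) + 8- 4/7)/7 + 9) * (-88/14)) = 2331571/1114750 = 2.09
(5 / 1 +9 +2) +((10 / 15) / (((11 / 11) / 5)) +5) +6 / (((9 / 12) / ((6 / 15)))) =413 / 15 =27.53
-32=-32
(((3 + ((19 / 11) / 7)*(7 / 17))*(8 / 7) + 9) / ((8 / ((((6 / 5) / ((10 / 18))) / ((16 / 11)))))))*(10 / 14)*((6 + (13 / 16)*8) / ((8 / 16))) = 2216835 / 53312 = 41.58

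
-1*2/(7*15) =-2/105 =-0.02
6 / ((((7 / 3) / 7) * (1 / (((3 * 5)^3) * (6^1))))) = 364500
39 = 39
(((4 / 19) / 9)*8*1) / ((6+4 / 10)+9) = 160 / 13167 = 0.01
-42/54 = -7/9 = -0.78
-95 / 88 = -1.08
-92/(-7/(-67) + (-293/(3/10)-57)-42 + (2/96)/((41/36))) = 3032688/35454229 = 0.09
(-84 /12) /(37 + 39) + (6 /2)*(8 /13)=1.75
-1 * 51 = -51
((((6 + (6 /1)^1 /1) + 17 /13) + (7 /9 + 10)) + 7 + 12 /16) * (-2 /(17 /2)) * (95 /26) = -1415405 /51714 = -27.37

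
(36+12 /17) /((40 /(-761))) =-59358 /85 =-698.33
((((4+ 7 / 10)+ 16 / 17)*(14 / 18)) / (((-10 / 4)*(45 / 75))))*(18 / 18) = -6713 / 2295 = -2.93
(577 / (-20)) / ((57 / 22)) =-6347 / 570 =-11.14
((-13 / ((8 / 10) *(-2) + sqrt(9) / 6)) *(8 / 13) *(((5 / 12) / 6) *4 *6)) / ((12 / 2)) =200 / 99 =2.02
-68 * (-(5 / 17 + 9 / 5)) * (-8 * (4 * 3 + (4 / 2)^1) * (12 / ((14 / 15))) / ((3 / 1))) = -68352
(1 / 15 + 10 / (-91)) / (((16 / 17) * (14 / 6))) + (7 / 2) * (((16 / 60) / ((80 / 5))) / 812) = -34777 / 1773408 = -0.02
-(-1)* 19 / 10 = 19 / 10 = 1.90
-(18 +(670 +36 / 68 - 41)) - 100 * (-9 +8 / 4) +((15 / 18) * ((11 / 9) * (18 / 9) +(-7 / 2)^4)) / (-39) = 28190147 / 572832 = 49.21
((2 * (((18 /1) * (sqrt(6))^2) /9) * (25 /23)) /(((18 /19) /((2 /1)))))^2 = 3032.98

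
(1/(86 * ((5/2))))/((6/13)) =13/1290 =0.01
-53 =-53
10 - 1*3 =7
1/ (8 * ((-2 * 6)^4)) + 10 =1658881/ 165888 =10.00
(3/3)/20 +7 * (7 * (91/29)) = 153.81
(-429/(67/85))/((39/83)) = -77605/67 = -1158.28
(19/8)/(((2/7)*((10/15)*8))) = 1.56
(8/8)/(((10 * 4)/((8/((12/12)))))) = 1/5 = 0.20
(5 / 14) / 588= 5 / 8232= 0.00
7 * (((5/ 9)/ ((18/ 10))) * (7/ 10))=245/ 162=1.51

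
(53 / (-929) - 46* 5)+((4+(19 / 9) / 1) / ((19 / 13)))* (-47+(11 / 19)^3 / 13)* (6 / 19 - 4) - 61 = 995420367492 / 2300295971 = 432.74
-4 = -4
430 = 430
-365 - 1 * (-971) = 606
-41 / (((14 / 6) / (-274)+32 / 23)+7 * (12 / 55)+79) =-1039830 / 2077379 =-0.50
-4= -4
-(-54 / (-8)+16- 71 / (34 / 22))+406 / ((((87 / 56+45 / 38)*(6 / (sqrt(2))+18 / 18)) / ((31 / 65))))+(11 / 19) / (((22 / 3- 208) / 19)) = 13391504*sqrt(2) / 1072955+73541900659 / 3875513460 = 36.63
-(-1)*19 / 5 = 3.80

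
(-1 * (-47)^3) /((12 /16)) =415292 /3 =138430.67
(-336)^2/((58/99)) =5588352/29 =192701.79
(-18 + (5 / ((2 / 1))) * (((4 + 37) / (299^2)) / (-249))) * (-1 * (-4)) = -72.00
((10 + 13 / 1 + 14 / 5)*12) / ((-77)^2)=1548 / 29645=0.05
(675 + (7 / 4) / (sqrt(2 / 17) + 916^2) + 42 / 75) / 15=20213185103178449 / 448809544099125 - 7 * sqrt(34) / 718095270558600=45.04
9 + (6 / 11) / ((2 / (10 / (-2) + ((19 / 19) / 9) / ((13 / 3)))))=1093 / 143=7.64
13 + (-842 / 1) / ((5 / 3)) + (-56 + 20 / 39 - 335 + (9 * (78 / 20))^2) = 1362359 / 3900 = 349.32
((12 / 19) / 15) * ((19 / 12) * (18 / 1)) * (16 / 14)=48 / 35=1.37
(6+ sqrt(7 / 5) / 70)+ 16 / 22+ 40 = sqrt(35) / 350+ 514 / 11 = 46.74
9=9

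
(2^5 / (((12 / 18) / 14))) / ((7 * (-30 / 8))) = -128 / 5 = -25.60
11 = 11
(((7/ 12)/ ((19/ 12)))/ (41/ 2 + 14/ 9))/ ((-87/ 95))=-210/ 11513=-0.02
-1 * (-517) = 517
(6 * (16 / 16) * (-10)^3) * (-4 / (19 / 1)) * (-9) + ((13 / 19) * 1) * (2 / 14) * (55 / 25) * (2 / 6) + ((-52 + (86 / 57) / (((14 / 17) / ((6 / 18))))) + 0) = -68347136 / 5985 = -11419.74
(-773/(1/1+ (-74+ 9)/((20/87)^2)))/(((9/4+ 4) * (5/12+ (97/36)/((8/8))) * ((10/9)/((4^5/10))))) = 256462848/86027375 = 2.98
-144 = -144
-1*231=-231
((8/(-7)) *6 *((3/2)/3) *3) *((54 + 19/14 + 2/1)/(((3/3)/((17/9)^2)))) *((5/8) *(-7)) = 1160335/126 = 9209.01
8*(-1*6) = -48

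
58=58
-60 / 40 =-3 / 2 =-1.50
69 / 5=13.80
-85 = -85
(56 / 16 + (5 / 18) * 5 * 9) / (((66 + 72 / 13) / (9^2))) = 2808 / 155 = 18.12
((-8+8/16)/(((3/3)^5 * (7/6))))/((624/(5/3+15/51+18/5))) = -709/12376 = -0.06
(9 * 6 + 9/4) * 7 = 1575/4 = 393.75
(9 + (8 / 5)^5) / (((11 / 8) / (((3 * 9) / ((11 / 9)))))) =118375992 / 378125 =313.06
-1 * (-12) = 12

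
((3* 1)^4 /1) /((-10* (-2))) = 81 /20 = 4.05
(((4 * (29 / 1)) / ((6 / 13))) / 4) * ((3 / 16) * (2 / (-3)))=-377 / 48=-7.85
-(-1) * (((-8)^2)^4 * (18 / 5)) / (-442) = -150994944 / 1105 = -136647.01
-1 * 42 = -42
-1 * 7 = -7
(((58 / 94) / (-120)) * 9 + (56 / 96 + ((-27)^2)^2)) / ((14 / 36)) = 8991990807 / 6580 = 1366563.95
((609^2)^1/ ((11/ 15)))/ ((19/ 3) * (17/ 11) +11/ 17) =283723965/ 5854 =48466.68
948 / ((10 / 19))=1801.20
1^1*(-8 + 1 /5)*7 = -273 /5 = -54.60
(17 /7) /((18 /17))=289 /126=2.29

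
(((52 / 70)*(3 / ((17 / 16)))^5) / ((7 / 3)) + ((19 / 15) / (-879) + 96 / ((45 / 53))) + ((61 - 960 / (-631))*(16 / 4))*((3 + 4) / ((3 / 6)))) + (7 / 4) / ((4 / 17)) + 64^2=72004775534660687233 / 9261261838669680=7774.83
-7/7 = -1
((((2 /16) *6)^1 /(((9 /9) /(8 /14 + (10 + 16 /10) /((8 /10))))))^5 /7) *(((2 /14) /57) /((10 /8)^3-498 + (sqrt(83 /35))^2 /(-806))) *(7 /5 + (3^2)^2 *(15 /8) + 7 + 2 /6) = -9745135873940867907 /455551664687386624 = -21.39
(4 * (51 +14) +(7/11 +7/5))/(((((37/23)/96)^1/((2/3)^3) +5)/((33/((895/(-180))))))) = -9164648448/26646835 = -343.93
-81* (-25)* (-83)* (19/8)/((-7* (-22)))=-3193425/1232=-2592.07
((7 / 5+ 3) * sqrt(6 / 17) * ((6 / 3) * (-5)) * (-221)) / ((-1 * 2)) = -286 * sqrt(102) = -2888.46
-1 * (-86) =86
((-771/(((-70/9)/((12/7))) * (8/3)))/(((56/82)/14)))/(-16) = -2560491/31360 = -81.65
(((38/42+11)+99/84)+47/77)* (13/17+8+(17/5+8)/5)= 151.24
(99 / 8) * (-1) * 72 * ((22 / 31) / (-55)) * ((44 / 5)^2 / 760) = 431244 / 368125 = 1.17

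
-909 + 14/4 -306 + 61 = -2301/2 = -1150.50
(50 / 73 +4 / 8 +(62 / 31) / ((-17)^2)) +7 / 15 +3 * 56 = 107378573 / 632910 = 169.66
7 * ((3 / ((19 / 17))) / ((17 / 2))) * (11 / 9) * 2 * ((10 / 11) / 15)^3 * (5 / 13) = 1120 / 2420847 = 0.00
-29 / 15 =-1.93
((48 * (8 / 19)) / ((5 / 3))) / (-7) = -1152 / 665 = -1.73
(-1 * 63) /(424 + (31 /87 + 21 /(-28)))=-0.15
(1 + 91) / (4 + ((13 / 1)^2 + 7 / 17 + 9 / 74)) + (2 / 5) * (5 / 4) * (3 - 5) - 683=-149204884 / 218305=-683.47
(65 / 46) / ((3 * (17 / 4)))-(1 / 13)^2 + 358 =70989643 / 198237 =358.10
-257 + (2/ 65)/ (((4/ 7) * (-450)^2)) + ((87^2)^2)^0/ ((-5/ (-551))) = -3864509993/ 26325000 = -146.80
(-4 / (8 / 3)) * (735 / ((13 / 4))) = -4410 / 13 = -339.23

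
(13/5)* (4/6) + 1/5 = 29/15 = 1.93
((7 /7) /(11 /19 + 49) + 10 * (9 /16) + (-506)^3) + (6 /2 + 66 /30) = -129554205.15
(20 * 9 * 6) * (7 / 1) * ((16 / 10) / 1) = 12096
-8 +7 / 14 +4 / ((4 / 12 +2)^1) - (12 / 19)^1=-1707 / 266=-6.42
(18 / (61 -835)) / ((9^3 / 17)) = -17 / 31347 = -0.00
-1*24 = -24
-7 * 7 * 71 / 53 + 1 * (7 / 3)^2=-28714 / 477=-60.20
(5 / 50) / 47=1 / 470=0.00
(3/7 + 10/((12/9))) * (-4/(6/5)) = -185/7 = -26.43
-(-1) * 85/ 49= 1.73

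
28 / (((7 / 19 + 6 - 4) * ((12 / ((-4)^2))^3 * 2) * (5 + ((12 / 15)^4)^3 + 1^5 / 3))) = 2.59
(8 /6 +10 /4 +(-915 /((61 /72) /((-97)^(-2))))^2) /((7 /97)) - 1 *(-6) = 2273165459 /38332266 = 59.30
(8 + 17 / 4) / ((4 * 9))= 49 / 144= 0.34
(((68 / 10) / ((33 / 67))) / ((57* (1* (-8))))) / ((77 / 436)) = -124151 / 724185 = -0.17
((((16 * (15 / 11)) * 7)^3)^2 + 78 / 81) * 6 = 1214085997264988121172 / 15944049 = 76146654922158.61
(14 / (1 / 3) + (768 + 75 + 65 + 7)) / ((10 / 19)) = 1818.30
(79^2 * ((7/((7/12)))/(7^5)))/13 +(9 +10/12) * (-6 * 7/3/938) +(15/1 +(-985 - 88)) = -92910502541/87833382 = -1057.80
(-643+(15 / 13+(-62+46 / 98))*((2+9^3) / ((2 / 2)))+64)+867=-43847.42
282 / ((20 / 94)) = 6627 / 5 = 1325.40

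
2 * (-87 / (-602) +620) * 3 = 1119981 / 301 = 3720.87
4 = 4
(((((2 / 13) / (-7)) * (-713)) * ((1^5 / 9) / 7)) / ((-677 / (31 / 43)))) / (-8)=22103 / 667573452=0.00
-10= -10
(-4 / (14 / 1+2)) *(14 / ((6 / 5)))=-35 / 12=-2.92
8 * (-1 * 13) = -104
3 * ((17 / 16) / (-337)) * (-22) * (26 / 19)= 7293 / 25612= 0.28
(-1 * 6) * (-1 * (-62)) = -372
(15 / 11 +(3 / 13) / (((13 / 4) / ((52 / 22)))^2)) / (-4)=-2337 / 6292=-0.37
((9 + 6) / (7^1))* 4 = 8.57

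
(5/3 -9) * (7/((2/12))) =-308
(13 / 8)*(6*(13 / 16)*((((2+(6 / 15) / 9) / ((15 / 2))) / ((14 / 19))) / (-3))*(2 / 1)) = -73853 / 37800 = -1.95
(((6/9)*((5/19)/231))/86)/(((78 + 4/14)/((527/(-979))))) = -2635/43393082436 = -0.00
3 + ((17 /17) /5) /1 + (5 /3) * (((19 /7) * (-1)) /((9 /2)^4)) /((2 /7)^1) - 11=-771437 /98415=-7.84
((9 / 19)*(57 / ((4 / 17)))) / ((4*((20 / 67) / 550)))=1691415 / 32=52856.72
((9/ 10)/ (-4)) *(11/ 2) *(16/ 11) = -9/ 5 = -1.80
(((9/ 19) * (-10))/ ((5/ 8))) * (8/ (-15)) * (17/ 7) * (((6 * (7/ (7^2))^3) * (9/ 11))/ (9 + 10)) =352512/ 47671855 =0.01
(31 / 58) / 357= 0.00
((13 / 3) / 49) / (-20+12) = -13 / 1176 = -0.01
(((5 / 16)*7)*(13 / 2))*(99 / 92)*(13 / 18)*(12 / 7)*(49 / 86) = 1366365 / 126592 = 10.79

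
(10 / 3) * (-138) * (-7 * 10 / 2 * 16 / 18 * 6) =257600 / 3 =85866.67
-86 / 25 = -3.44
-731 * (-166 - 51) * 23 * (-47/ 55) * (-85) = 2915088379/ 11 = 265008034.45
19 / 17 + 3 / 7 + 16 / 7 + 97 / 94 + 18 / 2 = 155081 / 11186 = 13.86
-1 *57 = -57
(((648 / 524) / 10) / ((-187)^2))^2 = 0.00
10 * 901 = 9010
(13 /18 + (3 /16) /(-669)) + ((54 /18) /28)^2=577015 /786744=0.73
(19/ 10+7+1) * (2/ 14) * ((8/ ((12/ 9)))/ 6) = 99/ 70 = 1.41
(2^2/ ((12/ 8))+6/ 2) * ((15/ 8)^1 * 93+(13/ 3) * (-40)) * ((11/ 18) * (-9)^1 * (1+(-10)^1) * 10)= 23375/ 8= 2921.88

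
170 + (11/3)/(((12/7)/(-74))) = 211/18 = 11.72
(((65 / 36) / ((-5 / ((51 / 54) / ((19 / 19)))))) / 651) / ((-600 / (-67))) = -14807 / 253108800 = -0.00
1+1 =2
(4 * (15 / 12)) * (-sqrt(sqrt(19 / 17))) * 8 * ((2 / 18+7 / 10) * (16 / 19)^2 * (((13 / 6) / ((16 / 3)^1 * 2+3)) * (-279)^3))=1172482242048 * 17^(3 / 4) * 19^(1 / 4) / 251617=81450055.59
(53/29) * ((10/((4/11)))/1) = 2915/58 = 50.26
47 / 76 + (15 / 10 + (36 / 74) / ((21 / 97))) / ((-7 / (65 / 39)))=-37719 / 137788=-0.27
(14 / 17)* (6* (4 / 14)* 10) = 240 / 17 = 14.12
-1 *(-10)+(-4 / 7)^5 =167046 / 16807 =9.94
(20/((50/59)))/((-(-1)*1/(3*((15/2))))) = 531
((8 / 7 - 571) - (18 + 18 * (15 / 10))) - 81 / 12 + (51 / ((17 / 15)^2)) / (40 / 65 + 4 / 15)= -2950420 / 5117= -576.59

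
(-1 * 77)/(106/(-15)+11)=-1155/59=-19.58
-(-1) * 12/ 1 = 12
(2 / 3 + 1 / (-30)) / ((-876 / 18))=-19 / 1460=-0.01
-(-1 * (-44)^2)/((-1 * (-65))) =1936/65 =29.78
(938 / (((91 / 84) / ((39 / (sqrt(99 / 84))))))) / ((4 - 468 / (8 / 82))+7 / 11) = -1876 * sqrt(231) / 4393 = -6.49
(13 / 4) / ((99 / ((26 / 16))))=169 / 3168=0.05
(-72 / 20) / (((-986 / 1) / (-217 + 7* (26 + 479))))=29862 / 2465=12.11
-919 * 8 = -7352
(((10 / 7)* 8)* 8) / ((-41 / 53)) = -33920 / 287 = -118.19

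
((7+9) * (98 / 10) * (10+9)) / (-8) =-1862 / 5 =-372.40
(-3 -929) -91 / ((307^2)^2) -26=-8509793293049 / 8882874001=-958.00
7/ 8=0.88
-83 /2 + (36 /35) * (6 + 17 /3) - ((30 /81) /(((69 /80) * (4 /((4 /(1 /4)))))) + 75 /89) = -10631663 /331614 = -32.06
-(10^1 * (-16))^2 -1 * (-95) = -25505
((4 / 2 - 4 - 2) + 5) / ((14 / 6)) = 0.43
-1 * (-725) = 725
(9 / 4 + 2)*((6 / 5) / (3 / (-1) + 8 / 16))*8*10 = -163.20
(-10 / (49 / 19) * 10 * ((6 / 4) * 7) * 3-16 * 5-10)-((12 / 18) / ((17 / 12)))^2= -2653468 / 2023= -1311.65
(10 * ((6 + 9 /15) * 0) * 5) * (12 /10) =0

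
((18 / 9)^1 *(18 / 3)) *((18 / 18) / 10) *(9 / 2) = 27 / 5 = 5.40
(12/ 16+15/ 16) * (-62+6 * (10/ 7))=-5049/ 56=-90.16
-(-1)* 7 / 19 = 7 / 19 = 0.37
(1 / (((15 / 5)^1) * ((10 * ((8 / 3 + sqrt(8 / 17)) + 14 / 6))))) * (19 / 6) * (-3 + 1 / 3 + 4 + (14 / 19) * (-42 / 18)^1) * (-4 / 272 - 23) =17215 / 90072 - 3443 * sqrt(34) / 765612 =0.16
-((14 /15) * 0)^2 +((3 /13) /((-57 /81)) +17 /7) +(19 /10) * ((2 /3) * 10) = 76598 /5187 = 14.77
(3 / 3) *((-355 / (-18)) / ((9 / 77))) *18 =27335 / 9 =3037.22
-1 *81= -81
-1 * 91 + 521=430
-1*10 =-10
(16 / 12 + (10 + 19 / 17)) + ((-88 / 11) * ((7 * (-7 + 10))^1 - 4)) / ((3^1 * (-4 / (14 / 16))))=1521 / 68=22.37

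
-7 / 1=-7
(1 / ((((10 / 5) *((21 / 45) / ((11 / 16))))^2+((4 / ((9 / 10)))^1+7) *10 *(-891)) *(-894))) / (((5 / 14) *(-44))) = -1155 / 1654545512104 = -0.00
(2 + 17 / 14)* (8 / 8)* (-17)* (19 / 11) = -14535 / 154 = -94.38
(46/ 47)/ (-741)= -46/ 34827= -0.00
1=1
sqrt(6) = 2.45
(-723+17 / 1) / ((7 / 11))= -7766 / 7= -1109.43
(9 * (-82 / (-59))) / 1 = 738 / 59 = 12.51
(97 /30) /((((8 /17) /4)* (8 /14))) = 11543 /240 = 48.10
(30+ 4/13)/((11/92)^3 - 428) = -0.07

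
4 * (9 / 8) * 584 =2628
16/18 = 8/9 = 0.89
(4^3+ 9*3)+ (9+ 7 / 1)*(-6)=-5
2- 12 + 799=789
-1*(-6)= 6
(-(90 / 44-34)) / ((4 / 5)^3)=87875 / 1408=62.41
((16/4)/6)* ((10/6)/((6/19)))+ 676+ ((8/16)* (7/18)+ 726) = 151817/108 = 1405.71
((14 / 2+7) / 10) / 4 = 7 / 20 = 0.35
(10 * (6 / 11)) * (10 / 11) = 600 / 121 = 4.96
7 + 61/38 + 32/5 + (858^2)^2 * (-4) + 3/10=-205936225259026/95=-2167749739568.69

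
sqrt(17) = 4.12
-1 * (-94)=94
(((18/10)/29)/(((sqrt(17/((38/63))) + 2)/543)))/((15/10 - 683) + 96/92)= 17084952/4171014755 - 674406* sqrt(4522)/4171014755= -0.01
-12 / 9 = -4 / 3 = -1.33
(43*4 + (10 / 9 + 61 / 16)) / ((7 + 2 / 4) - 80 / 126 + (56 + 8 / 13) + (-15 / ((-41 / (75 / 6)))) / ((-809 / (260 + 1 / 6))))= 76899241783 / 26952336812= 2.85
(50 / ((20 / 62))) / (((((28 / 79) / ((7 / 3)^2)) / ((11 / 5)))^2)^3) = 1570610847533438049162439 / 6802444800000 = 230889172012.60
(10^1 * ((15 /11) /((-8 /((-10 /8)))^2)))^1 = 1875 /5632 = 0.33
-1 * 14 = -14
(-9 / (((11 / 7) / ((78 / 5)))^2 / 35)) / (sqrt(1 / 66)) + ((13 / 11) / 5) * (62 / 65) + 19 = 5287 / 275- 18781308 * sqrt(66) / 605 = -252179.23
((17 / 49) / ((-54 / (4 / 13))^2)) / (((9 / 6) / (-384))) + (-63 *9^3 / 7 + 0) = -39607783697 / 6036849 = -6561.00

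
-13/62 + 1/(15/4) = 53/930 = 0.06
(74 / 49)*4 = 296 / 49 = 6.04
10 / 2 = 5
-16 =-16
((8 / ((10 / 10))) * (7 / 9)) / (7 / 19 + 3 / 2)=2128 / 639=3.33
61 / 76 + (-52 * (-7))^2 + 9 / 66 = 110767441 / 836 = 132496.94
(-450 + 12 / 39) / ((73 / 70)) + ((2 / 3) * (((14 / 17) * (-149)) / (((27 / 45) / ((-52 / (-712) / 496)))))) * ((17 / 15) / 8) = -1950990496931 / 4524406848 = -431.21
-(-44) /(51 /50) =2200 /51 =43.14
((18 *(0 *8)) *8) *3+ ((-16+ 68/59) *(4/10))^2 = 3069504/87025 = 35.27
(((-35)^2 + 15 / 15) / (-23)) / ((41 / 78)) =-95628 / 943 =-101.41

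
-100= -100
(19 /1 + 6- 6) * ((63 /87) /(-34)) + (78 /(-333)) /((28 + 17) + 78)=-5473183 /13461858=-0.41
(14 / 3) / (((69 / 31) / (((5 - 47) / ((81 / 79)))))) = -480004 / 5589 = -85.88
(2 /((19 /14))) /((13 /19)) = 28 /13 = 2.15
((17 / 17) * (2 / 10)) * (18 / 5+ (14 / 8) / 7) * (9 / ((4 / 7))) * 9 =43659 / 400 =109.15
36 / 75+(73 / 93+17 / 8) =63053 / 18600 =3.39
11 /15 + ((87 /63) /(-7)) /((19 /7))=1318 /1995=0.66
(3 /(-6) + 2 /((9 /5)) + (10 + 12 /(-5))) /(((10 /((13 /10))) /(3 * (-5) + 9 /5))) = -105677 /7500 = -14.09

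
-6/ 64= -3/ 32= -0.09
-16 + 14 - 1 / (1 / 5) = -7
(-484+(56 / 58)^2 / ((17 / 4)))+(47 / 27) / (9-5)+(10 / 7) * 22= -4884558239 / 10808532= -451.92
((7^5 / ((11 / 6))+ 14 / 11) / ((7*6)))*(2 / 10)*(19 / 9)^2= 2600644 / 13365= 194.59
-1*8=-8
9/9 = 1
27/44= 0.61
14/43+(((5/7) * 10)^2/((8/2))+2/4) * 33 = 1844653/4214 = 437.74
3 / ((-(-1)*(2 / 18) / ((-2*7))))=-378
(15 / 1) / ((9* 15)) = 1 / 9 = 0.11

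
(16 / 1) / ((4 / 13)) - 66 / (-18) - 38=53 / 3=17.67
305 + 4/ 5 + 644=4749/ 5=949.80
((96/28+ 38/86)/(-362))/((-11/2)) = 1165/599291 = 0.00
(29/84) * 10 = 145/42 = 3.45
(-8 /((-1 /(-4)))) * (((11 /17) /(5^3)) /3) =-352 /6375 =-0.06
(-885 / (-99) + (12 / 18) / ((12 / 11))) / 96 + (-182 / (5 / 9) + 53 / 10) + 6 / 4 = -30479377 / 95040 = -320.70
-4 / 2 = -2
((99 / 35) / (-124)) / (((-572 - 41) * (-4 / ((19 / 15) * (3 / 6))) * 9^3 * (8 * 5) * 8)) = -0.00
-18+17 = -1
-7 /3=-2.33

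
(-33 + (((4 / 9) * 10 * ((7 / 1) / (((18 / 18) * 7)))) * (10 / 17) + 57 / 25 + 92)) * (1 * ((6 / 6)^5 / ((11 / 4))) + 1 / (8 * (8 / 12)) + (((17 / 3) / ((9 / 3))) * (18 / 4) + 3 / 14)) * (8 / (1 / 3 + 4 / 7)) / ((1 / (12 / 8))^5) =11298610377 / 284240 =39750.25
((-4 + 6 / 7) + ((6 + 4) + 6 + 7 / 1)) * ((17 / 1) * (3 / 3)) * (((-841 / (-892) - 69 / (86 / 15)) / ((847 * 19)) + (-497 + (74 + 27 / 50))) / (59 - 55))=-1400450199087461 / 39280379600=-35652.66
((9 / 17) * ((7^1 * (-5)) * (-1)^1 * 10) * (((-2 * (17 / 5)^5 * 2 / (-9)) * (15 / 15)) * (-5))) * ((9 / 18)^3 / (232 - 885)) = 584647 / 16325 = 35.81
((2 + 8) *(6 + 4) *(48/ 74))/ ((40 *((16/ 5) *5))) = 15/ 148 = 0.10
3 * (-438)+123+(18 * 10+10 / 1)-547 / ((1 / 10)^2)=-55701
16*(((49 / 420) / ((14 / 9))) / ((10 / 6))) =18 / 25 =0.72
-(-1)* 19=19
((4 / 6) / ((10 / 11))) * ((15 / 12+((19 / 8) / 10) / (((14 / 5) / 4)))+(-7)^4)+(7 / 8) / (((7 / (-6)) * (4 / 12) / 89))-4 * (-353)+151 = 524941 / 168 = 3124.65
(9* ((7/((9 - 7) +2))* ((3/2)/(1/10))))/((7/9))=1215/4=303.75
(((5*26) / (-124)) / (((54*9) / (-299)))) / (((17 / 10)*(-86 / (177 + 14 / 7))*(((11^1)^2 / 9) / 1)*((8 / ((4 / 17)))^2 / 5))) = -86971625 / 342330843888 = -0.00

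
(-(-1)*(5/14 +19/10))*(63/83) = 711/415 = 1.71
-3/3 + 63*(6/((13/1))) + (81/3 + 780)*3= 31838/13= 2449.08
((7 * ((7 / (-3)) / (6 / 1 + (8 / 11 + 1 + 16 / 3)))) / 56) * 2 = -77 / 1724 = -0.04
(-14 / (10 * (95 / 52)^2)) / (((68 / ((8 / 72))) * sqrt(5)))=-4732 * sqrt(5) / 34520625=-0.00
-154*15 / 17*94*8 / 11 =-157920 / 17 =-9289.41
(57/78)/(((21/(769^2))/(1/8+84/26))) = 3921314791/56784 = 69056.68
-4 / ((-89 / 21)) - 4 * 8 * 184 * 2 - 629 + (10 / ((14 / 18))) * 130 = -6686427 / 623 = -10732.63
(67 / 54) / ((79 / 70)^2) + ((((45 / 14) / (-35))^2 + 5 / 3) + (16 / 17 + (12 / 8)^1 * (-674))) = -27715651748189 / 27511800876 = -1007.41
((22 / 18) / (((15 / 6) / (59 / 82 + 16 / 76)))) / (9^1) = 1771 / 35055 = 0.05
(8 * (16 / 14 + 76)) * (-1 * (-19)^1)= 82080 / 7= 11725.71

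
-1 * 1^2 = -1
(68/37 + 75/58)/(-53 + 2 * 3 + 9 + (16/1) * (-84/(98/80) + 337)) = 47033/63946508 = 0.00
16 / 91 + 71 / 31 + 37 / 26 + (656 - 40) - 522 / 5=14541951 / 28210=515.49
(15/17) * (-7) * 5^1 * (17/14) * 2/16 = -75/16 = -4.69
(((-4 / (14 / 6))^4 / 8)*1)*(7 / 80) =162 / 1715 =0.09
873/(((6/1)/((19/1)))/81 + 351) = 447849/180065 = 2.49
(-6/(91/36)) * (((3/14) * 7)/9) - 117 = -10683/91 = -117.40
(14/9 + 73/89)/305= 1903/244305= 0.01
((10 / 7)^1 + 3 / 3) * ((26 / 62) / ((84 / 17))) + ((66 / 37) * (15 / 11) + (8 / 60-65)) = -209844431 / 3372180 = -62.23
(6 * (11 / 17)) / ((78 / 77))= 847 / 221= 3.83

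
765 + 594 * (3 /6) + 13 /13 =1063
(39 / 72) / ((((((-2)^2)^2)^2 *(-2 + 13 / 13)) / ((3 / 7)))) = -13 / 14336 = -0.00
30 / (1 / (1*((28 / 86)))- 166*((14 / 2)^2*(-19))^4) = -0.00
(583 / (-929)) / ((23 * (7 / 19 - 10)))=11077 / 3910161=0.00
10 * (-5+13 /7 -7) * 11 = -7810 /7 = -1115.71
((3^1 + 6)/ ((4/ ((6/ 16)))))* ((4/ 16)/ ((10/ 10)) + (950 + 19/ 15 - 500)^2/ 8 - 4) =137437833/ 6400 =21474.66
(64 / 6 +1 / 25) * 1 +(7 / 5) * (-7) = 68 / 75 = 0.91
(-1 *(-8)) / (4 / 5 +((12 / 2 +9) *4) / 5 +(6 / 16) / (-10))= 640 / 1021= 0.63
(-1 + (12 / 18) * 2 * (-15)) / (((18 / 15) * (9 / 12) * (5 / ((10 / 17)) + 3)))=-140 / 69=-2.03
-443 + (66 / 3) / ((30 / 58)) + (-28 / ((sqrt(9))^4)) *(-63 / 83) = -1494763 / 3735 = -400.20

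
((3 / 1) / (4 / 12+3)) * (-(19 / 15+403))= -363.84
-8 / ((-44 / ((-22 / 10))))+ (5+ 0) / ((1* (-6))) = -37 / 30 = -1.23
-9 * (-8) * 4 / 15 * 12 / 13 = 1152 / 65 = 17.72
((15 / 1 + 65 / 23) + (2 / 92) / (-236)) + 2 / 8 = 196233 / 10856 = 18.08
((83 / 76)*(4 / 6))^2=6889 / 12996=0.53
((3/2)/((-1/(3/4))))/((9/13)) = -13/8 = -1.62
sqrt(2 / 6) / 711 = sqrt(3) / 2133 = 0.00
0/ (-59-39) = 0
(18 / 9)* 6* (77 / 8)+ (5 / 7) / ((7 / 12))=11439 / 98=116.72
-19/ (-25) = 19/ 25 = 0.76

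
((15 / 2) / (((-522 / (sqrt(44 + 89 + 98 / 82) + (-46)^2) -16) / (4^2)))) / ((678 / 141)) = -2102598863880 / 1368834362929 -368010 *sqrt(225582) / 1368834362929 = -1.54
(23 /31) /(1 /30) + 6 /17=22.61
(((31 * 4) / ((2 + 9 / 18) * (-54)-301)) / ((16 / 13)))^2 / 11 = 162409 / 33456896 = 0.00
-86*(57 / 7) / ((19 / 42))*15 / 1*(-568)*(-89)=-1173817440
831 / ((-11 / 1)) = -831 / 11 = -75.55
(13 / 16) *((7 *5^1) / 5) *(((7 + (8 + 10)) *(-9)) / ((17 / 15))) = -1129.14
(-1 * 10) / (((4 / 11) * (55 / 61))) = -61 / 2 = -30.50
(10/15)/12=1/18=0.06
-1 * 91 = -91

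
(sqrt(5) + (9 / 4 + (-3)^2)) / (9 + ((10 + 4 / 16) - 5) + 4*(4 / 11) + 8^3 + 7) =44*sqrt(5) / 23527 + 495 / 23527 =0.03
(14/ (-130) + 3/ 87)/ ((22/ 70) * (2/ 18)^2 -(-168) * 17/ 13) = -78246/ 234810187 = -0.00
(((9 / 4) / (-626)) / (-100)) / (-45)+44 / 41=55087959 / 51332000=1.07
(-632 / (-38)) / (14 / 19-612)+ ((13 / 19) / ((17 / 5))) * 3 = 1081331 / 1875661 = 0.58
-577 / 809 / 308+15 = 3737003 / 249172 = 15.00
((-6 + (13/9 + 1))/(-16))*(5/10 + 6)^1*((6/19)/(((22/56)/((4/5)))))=2912/3135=0.93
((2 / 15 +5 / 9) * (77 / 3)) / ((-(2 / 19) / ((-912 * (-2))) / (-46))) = 14093696.71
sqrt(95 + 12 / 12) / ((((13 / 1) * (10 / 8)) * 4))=4 * sqrt(6) / 65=0.15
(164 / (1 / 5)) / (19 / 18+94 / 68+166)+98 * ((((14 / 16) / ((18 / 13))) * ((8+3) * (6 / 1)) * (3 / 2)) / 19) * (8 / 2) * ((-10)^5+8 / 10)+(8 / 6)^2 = -2844071103557758 / 22034205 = -129075276.53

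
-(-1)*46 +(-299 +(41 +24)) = -188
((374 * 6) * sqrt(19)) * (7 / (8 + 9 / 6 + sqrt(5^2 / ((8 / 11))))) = 4456.78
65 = 65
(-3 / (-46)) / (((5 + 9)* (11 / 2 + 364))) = 3 / 237958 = 0.00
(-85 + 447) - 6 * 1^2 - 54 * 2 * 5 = -184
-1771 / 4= -442.75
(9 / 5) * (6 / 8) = 27 / 20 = 1.35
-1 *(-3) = 3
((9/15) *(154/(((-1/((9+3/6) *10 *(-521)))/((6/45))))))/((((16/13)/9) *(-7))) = -12740013/20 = -637000.65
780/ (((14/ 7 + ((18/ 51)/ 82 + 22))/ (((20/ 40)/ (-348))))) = -3485/ 74646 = -0.05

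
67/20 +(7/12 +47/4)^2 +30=33383/180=185.46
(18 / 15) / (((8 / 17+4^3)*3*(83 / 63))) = 1071 / 227420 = 0.00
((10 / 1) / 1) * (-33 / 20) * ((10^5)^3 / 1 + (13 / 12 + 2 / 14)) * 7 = -924000000000001133 / 8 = -115500000000000141.62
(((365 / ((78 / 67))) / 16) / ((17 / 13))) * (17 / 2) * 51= 415735 / 64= 6495.86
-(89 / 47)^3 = -704969 / 103823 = -6.79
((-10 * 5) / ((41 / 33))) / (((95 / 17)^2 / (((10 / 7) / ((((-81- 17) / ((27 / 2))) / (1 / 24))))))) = 429165 / 40613944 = 0.01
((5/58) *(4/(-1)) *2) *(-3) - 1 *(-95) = 2815/29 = 97.07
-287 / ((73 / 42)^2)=-506268 / 5329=-95.00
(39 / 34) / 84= 13 / 952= 0.01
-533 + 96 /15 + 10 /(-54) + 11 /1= -69631 /135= -515.79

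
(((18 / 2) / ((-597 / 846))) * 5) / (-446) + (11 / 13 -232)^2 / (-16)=-400708262545 / 119995408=-3339.36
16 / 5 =3.20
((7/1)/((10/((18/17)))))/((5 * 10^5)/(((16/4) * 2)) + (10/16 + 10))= 56/4723025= 0.00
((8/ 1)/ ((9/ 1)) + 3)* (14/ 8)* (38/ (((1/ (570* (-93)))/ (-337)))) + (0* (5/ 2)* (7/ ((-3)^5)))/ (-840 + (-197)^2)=4619924575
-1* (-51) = 51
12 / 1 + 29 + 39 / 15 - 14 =148 / 5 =29.60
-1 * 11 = -11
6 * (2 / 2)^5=6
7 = 7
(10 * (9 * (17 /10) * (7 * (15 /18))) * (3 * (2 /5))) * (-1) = -1071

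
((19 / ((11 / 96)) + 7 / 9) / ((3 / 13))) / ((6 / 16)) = 1715272 / 891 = 1925.11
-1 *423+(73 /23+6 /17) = -419.47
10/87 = 0.11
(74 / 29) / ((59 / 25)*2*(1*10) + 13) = 370 / 8729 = 0.04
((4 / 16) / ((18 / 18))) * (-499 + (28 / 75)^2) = -2806091 / 22500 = -124.72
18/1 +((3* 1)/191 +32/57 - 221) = -2203778/10887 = -202.42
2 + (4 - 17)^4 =28563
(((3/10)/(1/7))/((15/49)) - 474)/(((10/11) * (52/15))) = -770781/5200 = -148.23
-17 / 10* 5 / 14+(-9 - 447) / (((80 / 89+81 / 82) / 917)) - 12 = -1743912505 / 7868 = -221646.23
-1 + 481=480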